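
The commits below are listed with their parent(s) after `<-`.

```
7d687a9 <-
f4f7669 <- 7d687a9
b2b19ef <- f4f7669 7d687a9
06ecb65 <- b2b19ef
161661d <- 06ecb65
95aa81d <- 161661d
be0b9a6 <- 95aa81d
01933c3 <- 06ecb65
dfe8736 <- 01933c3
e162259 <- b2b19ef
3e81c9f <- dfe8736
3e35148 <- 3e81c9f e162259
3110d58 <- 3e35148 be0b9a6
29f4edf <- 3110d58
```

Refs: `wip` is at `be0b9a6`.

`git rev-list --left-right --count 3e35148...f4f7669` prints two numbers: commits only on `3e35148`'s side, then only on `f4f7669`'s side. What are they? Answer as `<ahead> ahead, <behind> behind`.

Reachable from 3e35148: {01933c3, 06ecb65, 3e35148, 3e81c9f, 7d687a9, b2b19ef, dfe8736, e162259, f4f7669}.
Reachable from f4f7669: {7d687a9, f4f7669}.
Only in 3e35148's history (ahead): {01933c3, 06ecb65, 3e35148, 3e81c9f, b2b19ef, dfe8736, e162259} — 7.
Only in f4f7669's history (behind): {} — 0.

7 ahead, 0 behind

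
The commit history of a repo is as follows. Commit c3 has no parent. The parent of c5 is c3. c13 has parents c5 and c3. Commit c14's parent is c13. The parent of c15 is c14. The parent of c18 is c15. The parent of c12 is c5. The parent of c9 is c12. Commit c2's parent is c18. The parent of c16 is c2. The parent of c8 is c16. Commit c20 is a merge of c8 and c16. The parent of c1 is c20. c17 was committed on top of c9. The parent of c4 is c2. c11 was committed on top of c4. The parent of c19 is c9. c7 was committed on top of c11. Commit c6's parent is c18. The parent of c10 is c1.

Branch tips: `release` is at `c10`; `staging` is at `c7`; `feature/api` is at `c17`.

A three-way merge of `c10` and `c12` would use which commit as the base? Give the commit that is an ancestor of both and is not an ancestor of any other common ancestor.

Ancestors of c10: {c1, c10, c13, c14, c15, c16, c18, c2, c20, c3, c5, c8}.
Ancestors of c12: {c12, c3, c5}.
Common ancestors: {c3, c5}.
Among these, c5 is not an ancestor of any other common ancestor — it is the merge base.

c5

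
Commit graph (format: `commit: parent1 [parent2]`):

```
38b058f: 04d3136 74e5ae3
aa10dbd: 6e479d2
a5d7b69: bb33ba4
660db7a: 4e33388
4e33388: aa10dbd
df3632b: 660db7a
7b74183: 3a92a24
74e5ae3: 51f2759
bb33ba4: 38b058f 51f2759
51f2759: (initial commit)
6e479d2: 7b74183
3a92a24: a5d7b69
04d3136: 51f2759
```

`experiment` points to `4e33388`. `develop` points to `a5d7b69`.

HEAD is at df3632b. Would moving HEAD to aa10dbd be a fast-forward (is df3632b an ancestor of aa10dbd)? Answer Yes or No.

No

A fast-forward from df3632b to aa10dbd is possible iff df3632b is an ancestor of aa10dbd.
Ancestors of aa10dbd: {04d3136, 38b058f, 3a92a24, 51f2759, 6e479d2, 74e5ae3, 7b74183, a5d7b69, aa10dbd, bb33ba4}.
df3632b is not among them, so fast-forward is not possible.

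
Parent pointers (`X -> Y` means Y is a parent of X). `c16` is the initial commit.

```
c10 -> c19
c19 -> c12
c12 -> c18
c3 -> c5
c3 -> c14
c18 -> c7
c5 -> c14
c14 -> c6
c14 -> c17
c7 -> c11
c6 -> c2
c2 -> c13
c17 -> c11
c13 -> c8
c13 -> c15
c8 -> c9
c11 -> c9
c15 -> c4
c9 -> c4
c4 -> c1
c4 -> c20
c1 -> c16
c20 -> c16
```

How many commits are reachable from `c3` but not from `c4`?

11

Reachable from c3: {c1, c11, c13, c14, c15, c16, c17, c2, c20, c3, c4, c5, c6, c8, c9}.
Reachable from c4: {c1, c16, c20, c4}.
In c3's history but not c4's: {c11, c13, c14, c15, c17, c2, c3, c5, c6, c8, c9} — 11 commits.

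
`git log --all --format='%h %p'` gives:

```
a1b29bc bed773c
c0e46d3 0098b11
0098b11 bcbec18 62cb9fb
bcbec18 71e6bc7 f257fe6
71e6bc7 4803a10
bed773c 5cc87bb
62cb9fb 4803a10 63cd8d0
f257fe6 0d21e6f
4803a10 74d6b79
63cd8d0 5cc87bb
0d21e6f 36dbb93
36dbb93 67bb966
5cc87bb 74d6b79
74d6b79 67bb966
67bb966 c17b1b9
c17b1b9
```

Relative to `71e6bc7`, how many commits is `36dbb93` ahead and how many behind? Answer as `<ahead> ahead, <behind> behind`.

1 ahead, 3 behind

Reachable from 36dbb93: {36dbb93, 67bb966, c17b1b9}.
Reachable from 71e6bc7: {4803a10, 67bb966, 71e6bc7, 74d6b79, c17b1b9}.
Only in 36dbb93's history (ahead): {36dbb93} — 1.
Only in 71e6bc7's history (behind): {4803a10, 71e6bc7, 74d6b79} — 3.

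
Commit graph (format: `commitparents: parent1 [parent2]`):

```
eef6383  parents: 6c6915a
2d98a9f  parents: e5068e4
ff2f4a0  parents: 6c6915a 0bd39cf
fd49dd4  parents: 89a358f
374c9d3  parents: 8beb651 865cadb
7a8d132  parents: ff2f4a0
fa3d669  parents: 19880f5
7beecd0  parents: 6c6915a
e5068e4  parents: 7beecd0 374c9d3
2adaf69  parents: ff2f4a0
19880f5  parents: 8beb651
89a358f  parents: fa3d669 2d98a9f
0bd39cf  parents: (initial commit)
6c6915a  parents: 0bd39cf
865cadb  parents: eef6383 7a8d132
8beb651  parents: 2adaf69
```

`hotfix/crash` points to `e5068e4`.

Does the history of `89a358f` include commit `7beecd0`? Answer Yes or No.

Yes

Ancestors of 89a358f (commits reachable by following parents): {0bd39cf, 19880f5, 2adaf69, 2d98a9f, 374c9d3, 6c6915a, 7a8d132, 7beecd0, 865cadb, 89a358f, 8beb651, e5068e4, eef6383, fa3d669, ff2f4a0}.
7beecd0 is in that set, so it is an ancestor of 89a358f.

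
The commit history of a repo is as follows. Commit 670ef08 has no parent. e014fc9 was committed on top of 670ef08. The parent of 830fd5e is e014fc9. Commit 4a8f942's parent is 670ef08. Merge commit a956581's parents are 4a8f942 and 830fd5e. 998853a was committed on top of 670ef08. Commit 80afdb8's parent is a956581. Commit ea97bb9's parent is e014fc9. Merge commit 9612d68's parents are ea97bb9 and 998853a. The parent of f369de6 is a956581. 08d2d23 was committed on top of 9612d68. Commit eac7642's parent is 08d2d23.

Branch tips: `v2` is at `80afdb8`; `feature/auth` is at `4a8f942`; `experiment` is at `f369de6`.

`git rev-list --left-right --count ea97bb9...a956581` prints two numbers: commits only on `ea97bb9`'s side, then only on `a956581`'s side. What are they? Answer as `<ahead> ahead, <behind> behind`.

1 ahead, 3 behind

Reachable from ea97bb9: {670ef08, e014fc9, ea97bb9}.
Reachable from a956581: {4a8f942, 670ef08, 830fd5e, a956581, e014fc9}.
Only in ea97bb9's history (ahead): {ea97bb9} — 1.
Only in a956581's history (behind): {4a8f942, 830fd5e, a956581} — 3.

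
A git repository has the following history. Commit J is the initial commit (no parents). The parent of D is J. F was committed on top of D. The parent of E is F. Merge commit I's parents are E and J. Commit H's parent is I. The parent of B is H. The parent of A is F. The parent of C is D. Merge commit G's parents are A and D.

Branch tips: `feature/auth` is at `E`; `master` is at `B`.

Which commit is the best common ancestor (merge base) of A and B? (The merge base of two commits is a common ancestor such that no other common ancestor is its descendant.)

F

Ancestors of A: {A, D, F, J}.
Ancestors of B: {B, D, E, F, H, I, J}.
Common ancestors: {D, F, J}.
Among these, F is not an ancestor of any other common ancestor — it is the merge base.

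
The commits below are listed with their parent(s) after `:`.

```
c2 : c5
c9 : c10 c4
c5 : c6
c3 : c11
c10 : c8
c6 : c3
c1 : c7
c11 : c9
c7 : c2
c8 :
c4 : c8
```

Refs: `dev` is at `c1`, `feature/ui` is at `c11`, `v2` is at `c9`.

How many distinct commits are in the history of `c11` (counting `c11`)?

Walking parent pointers from c11: reachable set = {c10, c11, c4, c8, c9}.
That is 5 commits.

5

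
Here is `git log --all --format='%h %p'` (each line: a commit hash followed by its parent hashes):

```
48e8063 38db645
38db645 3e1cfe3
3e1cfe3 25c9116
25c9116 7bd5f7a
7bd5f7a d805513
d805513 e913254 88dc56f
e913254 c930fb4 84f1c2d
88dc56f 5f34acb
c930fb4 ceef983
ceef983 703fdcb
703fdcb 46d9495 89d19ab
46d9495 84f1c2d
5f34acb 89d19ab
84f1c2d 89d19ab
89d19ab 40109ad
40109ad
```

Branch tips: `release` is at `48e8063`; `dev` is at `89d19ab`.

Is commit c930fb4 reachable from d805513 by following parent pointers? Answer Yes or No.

Yes

Ancestors of d805513 (commits reachable by following parents): {40109ad, 46d9495, 5f34acb, 703fdcb, 84f1c2d, 88dc56f, 89d19ab, c930fb4, ceef983, d805513, e913254}.
c930fb4 is in that set, so it is an ancestor of d805513.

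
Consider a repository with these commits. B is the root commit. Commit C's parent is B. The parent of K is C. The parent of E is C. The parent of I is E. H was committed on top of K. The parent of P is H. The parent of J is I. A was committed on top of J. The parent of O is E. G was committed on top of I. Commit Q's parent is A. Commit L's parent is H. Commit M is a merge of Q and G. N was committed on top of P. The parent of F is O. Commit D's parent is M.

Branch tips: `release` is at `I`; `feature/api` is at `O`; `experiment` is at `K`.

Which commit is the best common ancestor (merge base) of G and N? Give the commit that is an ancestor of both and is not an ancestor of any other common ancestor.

Ancestors of G: {B, C, E, G, I}.
Ancestors of N: {B, C, H, K, N, P}.
Common ancestors: {B, C}.
Among these, C is not an ancestor of any other common ancestor — it is the merge base.

C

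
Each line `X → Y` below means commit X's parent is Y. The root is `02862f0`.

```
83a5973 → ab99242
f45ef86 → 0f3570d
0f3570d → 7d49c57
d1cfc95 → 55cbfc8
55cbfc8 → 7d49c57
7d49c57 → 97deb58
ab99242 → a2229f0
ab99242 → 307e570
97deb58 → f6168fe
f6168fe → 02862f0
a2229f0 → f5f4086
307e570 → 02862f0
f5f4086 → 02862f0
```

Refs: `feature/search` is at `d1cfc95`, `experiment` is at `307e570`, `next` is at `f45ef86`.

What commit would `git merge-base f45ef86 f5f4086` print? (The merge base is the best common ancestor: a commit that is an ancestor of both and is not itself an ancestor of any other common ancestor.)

Ancestors of f45ef86: {02862f0, 0f3570d, 7d49c57, 97deb58, f45ef86, f6168fe}.
Ancestors of f5f4086: {02862f0, f5f4086}.
Common ancestors: {02862f0}.
The only common ancestor is 02862f0, so it is the merge base.

02862f0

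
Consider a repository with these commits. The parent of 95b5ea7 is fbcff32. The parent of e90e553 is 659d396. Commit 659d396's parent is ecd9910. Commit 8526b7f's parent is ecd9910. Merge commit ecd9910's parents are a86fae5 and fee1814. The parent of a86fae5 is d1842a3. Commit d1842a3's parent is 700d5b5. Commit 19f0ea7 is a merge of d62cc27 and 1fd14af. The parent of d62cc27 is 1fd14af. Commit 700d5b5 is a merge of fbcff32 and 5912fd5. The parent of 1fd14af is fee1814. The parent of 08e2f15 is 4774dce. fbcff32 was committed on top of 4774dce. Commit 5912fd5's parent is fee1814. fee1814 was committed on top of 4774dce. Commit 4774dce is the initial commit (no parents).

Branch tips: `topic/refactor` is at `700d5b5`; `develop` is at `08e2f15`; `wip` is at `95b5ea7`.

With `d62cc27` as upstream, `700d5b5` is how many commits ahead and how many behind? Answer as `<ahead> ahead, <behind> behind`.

Reachable from 700d5b5: {4774dce, 5912fd5, 700d5b5, fbcff32, fee1814}.
Reachable from d62cc27: {1fd14af, 4774dce, d62cc27, fee1814}.
Only in 700d5b5's history (ahead): {5912fd5, 700d5b5, fbcff32} — 3.
Only in d62cc27's history (behind): {1fd14af, d62cc27} — 2.

3 ahead, 2 behind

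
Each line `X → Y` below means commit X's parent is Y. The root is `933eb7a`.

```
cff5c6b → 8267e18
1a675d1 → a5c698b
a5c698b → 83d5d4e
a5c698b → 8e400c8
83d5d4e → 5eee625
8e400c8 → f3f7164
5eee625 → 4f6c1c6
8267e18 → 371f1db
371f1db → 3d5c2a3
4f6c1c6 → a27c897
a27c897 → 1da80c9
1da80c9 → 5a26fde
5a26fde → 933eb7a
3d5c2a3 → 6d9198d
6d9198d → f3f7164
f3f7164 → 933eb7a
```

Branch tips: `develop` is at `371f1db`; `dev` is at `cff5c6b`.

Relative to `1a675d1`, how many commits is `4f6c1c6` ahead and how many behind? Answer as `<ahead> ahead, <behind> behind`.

0 ahead, 6 behind

Reachable from 4f6c1c6: {1da80c9, 4f6c1c6, 5a26fde, 933eb7a, a27c897}.
Reachable from 1a675d1: {1a675d1, 1da80c9, 4f6c1c6, 5a26fde, 5eee625, 83d5d4e, 8e400c8, 933eb7a, a27c897, a5c698b, f3f7164}.
Only in 4f6c1c6's history (ahead): {} — 0.
Only in 1a675d1's history (behind): {1a675d1, 5eee625, 83d5d4e, 8e400c8, a5c698b, f3f7164} — 6.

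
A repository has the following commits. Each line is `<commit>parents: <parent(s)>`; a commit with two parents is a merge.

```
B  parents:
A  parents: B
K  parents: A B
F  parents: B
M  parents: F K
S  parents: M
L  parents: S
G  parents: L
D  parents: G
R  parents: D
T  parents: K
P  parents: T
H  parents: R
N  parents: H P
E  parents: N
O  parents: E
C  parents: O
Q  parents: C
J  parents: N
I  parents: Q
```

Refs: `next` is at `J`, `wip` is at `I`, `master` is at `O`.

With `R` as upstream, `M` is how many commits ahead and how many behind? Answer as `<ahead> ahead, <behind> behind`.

0 ahead, 5 behind

Reachable from M: {A, B, F, K, M}.
Reachable from R: {A, B, D, F, G, K, L, M, R, S}.
Only in M's history (ahead): {} — 0.
Only in R's history (behind): {D, G, L, R, S} — 5.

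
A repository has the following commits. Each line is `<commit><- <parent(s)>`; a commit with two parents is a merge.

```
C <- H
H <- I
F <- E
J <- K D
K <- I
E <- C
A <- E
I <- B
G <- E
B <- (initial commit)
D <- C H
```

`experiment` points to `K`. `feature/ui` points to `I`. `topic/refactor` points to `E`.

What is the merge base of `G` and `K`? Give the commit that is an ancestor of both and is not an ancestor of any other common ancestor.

I

Ancestors of G: {B, C, E, G, H, I}.
Ancestors of K: {B, I, K}.
Common ancestors: {B, I}.
Among these, I is not an ancestor of any other common ancestor — it is the merge base.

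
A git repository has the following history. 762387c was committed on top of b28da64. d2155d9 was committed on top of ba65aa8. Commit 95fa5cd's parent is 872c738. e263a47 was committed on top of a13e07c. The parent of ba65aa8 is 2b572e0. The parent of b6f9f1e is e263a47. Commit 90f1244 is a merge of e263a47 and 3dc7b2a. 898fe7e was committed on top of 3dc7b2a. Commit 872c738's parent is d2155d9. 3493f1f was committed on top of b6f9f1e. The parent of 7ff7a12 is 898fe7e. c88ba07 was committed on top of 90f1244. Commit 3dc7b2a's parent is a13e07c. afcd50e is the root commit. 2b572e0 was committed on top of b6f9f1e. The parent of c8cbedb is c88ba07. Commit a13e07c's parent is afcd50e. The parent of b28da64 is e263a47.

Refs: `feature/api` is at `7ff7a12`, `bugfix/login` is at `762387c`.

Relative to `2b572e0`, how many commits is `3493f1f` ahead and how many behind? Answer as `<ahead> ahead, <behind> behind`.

Reachable from 3493f1f: {3493f1f, a13e07c, afcd50e, b6f9f1e, e263a47}.
Reachable from 2b572e0: {2b572e0, a13e07c, afcd50e, b6f9f1e, e263a47}.
Only in 3493f1f's history (ahead): {3493f1f} — 1.
Only in 2b572e0's history (behind): {2b572e0} — 1.

1 ahead, 1 behind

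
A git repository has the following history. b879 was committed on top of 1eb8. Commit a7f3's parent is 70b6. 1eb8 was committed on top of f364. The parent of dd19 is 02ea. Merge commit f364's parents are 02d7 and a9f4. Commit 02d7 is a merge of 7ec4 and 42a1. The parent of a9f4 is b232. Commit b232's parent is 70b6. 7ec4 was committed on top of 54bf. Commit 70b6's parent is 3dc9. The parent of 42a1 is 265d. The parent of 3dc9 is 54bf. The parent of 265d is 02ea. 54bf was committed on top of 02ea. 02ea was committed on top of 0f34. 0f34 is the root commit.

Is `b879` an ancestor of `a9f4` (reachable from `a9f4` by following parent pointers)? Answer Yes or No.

No

Ancestors of a9f4: {02ea, 0f34, 3dc9, 54bf, 70b6, a9f4, b232}.
b879 is not in that set, so it is not an ancestor of a9f4.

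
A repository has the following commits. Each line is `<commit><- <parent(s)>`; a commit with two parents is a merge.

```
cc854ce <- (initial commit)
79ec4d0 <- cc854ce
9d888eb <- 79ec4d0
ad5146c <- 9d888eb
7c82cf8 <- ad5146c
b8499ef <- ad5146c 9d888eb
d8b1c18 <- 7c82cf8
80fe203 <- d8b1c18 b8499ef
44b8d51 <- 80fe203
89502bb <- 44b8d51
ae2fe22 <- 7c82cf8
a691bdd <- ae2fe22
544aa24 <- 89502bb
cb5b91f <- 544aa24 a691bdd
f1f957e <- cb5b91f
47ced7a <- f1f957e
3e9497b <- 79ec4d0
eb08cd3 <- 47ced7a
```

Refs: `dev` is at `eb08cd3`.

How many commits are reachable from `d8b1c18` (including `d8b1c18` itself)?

Walking parent pointers from d8b1c18: reachable set = {79ec4d0, 7c82cf8, 9d888eb, ad5146c, cc854ce, d8b1c18}.
That is 6 commits.

6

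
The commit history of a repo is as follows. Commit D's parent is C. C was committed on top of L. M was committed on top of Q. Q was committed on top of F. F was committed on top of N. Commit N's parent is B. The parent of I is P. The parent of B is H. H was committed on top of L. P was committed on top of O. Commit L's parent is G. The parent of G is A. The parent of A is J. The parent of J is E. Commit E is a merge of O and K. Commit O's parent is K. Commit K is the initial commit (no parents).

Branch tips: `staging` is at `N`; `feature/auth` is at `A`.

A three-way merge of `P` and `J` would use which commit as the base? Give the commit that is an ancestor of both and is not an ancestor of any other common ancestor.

O

Ancestors of P: {K, O, P}.
Ancestors of J: {E, J, K, O}.
Common ancestors: {K, O}.
Among these, O is not an ancestor of any other common ancestor — it is the merge base.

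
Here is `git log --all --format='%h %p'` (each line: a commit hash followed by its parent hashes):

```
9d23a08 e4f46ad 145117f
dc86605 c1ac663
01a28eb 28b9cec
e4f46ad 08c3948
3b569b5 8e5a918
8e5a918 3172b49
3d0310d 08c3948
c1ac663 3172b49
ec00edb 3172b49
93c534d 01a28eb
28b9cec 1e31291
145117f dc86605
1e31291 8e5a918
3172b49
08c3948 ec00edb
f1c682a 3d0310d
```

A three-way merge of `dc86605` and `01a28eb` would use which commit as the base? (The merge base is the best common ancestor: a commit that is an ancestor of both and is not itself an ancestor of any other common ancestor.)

Ancestors of dc86605: {3172b49, c1ac663, dc86605}.
Ancestors of 01a28eb: {01a28eb, 1e31291, 28b9cec, 3172b49, 8e5a918}.
Common ancestors: {3172b49}.
The only common ancestor is 3172b49, so it is the merge base.

3172b49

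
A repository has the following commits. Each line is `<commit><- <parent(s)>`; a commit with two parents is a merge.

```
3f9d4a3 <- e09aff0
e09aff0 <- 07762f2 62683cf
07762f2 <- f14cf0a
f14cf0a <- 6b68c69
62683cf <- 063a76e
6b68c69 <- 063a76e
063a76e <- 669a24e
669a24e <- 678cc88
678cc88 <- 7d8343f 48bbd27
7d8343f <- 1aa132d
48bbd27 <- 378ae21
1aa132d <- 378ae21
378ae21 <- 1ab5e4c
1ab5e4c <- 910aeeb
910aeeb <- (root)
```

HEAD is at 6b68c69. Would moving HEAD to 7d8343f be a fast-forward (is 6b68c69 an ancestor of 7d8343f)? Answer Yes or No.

No

A fast-forward from 6b68c69 to 7d8343f is possible iff 6b68c69 is an ancestor of 7d8343f.
Ancestors of 7d8343f: {1aa132d, 1ab5e4c, 378ae21, 7d8343f, 910aeeb}.
6b68c69 is not among them, so fast-forward is not possible.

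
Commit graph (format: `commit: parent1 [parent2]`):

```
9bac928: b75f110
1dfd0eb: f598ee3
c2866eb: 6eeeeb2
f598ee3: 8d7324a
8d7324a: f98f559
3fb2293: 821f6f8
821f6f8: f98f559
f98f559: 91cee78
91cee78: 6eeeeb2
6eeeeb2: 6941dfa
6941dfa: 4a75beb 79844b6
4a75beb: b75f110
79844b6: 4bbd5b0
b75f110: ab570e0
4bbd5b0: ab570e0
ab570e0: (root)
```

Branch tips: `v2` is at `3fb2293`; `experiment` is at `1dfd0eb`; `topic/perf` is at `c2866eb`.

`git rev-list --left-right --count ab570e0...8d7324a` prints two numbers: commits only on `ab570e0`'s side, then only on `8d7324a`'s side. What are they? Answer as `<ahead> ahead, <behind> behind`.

Reachable from ab570e0: {ab570e0}.
Reachable from 8d7324a: {4a75beb, 4bbd5b0, 6941dfa, 6eeeeb2, 79844b6, 8d7324a, 91cee78, ab570e0, b75f110, f98f559}.
Only in ab570e0's history (ahead): {} — 0.
Only in 8d7324a's history (behind): {4a75beb, 4bbd5b0, 6941dfa, 6eeeeb2, 79844b6, 8d7324a, 91cee78, b75f110, f98f559} — 9.

0 ahead, 9 behind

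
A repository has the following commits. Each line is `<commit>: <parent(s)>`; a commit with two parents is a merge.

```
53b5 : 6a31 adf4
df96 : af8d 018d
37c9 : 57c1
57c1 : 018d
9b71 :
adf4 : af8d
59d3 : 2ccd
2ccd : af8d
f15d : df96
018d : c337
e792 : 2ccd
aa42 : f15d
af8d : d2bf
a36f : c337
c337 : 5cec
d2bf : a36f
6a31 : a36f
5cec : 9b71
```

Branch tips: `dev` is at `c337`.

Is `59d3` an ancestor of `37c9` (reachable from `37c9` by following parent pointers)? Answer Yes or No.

No

Ancestors of 37c9: {018d, 37c9, 57c1, 5cec, 9b71, c337}.
59d3 is not in that set, so it is not an ancestor of 37c9.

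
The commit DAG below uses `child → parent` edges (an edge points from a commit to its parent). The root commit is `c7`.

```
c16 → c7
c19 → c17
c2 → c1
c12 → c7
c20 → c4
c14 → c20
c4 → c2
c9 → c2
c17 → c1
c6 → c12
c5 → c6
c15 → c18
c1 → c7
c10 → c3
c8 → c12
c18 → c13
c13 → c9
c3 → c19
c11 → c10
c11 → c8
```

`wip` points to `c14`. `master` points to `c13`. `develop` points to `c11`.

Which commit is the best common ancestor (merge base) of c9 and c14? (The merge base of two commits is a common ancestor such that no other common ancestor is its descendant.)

Ancestors of c9: {c1, c2, c7, c9}.
Ancestors of c14: {c1, c14, c2, c20, c4, c7}.
Common ancestors: {c1, c2, c7}.
Among these, c2 is not an ancestor of any other common ancestor — it is the merge base.

c2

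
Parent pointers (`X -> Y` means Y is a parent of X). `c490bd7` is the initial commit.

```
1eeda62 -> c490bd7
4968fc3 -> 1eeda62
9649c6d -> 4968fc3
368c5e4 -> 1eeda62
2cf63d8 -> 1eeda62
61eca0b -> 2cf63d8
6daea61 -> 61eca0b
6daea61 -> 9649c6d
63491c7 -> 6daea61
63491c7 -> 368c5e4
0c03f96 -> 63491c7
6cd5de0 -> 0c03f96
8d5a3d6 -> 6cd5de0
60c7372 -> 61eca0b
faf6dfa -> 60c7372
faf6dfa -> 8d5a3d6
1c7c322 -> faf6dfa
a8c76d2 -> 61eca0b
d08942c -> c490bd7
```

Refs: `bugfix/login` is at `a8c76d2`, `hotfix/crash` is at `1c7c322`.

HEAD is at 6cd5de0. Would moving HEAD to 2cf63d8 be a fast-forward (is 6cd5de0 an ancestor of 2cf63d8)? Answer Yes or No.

A fast-forward from 6cd5de0 to 2cf63d8 is possible iff 6cd5de0 is an ancestor of 2cf63d8.
Ancestors of 2cf63d8: {1eeda62, 2cf63d8, c490bd7}.
6cd5de0 is not among them, so fast-forward is not possible.

No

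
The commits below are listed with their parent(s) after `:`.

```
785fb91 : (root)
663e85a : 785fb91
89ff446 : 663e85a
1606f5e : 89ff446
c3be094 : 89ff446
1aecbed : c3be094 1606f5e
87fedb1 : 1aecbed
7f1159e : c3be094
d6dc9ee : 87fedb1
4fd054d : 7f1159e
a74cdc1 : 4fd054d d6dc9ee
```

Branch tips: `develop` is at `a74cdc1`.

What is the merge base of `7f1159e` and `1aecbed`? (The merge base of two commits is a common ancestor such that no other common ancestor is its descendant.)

Ancestors of 7f1159e: {663e85a, 785fb91, 7f1159e, 89ff446, c3be094}.
Ancestors of 1aecbed: {1606f5e, 1aecbed, 663e85a, 785fb91, 89ff446, c3be094}.
Common ancestors: {663e85a, 785fb91, 89ff446, c3be094}.
Among these, c3be094 is not an ancestor of any other common ancestor — it is the merge base.

c3be094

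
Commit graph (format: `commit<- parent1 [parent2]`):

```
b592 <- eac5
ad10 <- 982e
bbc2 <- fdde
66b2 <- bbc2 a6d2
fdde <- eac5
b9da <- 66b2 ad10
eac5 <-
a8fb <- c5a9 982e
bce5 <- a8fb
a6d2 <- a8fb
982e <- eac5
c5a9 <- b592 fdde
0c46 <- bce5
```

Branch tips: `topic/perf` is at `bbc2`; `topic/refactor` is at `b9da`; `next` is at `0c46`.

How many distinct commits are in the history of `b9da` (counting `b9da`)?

Walking parent pointers from b9da: reachable set = {66b2, 982e, a6d2, a8fb, ad10, b592, b9da, bbc2, c5a9, eac5, fdde}.
That is 11 commits.

11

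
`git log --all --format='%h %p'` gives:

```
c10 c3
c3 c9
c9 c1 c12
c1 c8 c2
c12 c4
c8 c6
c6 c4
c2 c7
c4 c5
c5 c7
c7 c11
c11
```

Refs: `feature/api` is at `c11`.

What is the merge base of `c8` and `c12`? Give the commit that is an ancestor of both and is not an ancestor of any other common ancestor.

c4

Ancestors of c8: {c11, c4, c5, c6, c7, c8}.
Ancestors of c12: {c11, c12, c4, c5, c7}.
Common ancestors: {c11, c4, c5, c7}.
Among these, c4 is not an ancestor of any other common ancestor — it is the merge base.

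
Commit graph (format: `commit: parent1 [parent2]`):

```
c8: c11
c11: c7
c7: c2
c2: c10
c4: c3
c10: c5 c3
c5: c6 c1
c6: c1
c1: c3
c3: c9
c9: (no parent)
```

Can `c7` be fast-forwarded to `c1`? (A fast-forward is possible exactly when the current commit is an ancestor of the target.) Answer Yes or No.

A fast-forward from c7 to c1 is possible iff c7 is an ancestor of c1.
Ancestors of c1: {c1, c3, c9}.
c7 is not among them, so fast-forward is not possible.

No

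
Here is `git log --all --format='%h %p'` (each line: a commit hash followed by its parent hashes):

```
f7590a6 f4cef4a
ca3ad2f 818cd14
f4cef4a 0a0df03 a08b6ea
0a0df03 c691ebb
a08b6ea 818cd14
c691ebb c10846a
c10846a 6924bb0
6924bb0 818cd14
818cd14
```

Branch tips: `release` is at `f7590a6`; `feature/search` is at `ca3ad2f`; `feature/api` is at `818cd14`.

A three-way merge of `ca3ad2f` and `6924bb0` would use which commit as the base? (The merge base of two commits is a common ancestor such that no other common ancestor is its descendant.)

818cd14

Ancestors of ca3ad2f: {818cd14, ca3ad2f}.
Ancestors of 6924bb0: {6924bb0, 818cd14}.
Common ancestors: {818cd14}.
The only common ancestor is 818cd14, so it is the merge base.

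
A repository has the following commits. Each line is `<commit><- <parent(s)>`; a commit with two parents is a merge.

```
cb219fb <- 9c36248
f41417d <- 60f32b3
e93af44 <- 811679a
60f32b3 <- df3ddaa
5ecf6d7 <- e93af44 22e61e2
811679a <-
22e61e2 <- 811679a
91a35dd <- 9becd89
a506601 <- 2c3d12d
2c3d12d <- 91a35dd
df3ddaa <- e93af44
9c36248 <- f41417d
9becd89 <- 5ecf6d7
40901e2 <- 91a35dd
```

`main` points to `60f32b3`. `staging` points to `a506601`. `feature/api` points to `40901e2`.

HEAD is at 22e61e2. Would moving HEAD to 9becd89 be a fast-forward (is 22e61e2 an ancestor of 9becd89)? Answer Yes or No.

Yes

A fast-forward from 22e61e2 to 9becd89 is possible iff 22e61e2 is an ancestor of 9becd89.
Ancestors of 9becd89: {22e61e2, 5ecf6d7, 811679a, 9becd89, e93af44}.
22e61e2 is among them, so fast-forward is possible.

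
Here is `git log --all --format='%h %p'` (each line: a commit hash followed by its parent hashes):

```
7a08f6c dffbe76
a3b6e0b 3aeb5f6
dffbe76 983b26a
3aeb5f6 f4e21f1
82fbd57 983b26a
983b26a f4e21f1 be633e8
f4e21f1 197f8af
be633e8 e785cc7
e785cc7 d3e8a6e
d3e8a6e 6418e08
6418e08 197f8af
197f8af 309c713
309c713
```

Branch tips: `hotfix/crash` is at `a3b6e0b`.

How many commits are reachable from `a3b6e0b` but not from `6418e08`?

Reachable from a3b6e0b: {197f8af, 309c713, 3aeb5f6, a3b6e0b, f4e21f1}.
Reachable from 6418e08: {197f8af, 309c713, 6418e08}.
In a3b6e0b's history but not 6418e08's: {3aeb5f6, a3b6e0b, f4e21f1} — 3 commits.

3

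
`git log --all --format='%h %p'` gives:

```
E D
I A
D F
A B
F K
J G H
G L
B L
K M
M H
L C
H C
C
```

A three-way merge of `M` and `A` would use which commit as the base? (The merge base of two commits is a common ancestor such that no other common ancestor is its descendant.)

Ancestors of M: {C, H, M}.
Ancestors of A: {A, B, C, L}.
Common ancestors: {C}.
The only common ancestor is C, so it is the merge base.

C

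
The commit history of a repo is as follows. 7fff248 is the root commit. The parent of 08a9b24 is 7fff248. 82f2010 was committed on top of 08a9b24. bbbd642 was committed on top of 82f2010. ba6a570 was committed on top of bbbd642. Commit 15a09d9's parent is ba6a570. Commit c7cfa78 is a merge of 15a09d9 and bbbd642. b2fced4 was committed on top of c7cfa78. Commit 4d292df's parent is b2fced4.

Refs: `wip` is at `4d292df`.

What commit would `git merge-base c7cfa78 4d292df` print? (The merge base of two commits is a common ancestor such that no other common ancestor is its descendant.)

c7cfa78

Ancestors of c7cfa78: {08a9b24, 15a09d9, 7fff248, 82f2010, ba6a570, bbbd642, c7cfa78}.
Ancestors of 4d292df: {08a9b24, 15a09d9, 4d292df, 7fff248, 82f2010, b2fced4, ba6a570, bbbd642, c7cfa78}.
Common ancestors: {08a9b24, 15a09d9, 7fff248, 82f2010, ba6a570, bbbd642, c7cfa78}.
Among these, c7cfa78 is not an ancestor of any other common ancestor — it is the merge base.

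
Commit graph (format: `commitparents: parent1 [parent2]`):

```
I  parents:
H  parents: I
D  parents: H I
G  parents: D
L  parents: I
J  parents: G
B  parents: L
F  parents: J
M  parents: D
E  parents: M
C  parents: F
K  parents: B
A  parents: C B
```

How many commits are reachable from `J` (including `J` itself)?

Walking parent pointers from J: reachable set = {D, G, H, I, J}.
That is 5 commits.

5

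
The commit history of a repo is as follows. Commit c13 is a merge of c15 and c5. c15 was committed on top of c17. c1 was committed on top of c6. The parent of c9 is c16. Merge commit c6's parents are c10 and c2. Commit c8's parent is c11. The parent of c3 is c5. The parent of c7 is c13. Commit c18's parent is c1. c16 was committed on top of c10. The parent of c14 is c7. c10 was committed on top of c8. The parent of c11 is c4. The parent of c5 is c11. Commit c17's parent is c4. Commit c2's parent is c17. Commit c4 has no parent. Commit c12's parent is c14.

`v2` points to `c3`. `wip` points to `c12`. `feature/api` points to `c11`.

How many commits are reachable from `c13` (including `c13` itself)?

6

Walking parent pointers from c13: reachable set = {c11, c13, c15, c17, c4, c5}.
That is 6 commits.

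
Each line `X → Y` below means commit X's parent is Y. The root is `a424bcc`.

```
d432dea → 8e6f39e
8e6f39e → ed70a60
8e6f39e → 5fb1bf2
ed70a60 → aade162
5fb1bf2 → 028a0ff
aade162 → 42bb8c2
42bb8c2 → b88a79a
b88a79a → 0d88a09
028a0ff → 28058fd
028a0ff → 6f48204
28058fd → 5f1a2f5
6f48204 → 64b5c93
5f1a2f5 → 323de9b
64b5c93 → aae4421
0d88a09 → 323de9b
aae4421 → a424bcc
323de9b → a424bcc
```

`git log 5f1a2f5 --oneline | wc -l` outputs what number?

3

Walking parent pointers from 5f1a2f5: reachable set = {323de9b, 5f1a2f5, a424bcc}.
That is 3 commits.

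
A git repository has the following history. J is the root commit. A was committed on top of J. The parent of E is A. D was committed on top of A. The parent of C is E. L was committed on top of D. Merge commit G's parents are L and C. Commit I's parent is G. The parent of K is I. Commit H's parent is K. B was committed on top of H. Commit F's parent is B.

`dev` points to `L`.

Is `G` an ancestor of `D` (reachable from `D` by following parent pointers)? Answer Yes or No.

Ancestors of D: {A, D, J}.
G is not in that set, so it is not an ancestor of D.

No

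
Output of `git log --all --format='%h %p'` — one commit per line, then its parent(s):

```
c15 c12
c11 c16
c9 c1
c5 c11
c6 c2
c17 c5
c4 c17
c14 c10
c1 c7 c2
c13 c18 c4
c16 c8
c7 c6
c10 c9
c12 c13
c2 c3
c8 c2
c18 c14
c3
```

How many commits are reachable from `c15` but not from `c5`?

Reachable from c15: {c1, c10, c11, c12, c13, c14, c15, c16, c17, c18, c2, c3, c4, c5, c6, c7, c8, c9}.
Reachable from c5: {c11, c16, c2, c3, c5, c8}.
In c15's history but not c5's: {c1, c10, c12, c13, c14, c15, c17, c18, c4, c6, c7, c9} — 12 commits.

12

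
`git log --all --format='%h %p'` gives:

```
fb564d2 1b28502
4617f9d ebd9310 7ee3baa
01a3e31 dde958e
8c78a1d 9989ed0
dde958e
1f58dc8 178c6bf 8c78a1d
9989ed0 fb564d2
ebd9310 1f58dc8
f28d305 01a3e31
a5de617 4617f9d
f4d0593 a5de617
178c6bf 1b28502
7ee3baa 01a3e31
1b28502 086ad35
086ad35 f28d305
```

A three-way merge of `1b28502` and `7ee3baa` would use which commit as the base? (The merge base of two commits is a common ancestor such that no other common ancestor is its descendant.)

01a3e31

Ancestors of 1b28502: {01a3e31, 086ad35, 1b28502, dde958e, f28d305}.
Ancestors of 7ee3baa: {01a3e31, 7ee3baa, dde958e}.
Common ancestors: {01a3e31, dde958e}.
Among these, 01a3e31 is not an ancestor of any other common ancestor — it is the merge base.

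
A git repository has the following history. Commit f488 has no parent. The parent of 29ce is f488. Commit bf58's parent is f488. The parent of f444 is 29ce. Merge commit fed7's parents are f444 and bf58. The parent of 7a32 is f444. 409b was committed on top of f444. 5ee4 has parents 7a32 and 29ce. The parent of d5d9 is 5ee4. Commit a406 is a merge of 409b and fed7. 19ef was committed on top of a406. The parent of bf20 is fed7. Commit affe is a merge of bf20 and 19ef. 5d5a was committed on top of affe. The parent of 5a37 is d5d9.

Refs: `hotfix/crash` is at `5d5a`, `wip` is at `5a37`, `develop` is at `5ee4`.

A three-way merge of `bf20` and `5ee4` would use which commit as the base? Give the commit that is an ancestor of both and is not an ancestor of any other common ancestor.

f444

Ancestors of bf20: {29ce, bf20, bf58, f444, f488, fed7}.
Ancestors of 5ee4: {29ce, 5ee4, 7a32, f444, f488}.
Common ancestors: {29ce, f444, f488}.
Among these, f444 is not an ancestor of any other common ancestor — it is the merge base.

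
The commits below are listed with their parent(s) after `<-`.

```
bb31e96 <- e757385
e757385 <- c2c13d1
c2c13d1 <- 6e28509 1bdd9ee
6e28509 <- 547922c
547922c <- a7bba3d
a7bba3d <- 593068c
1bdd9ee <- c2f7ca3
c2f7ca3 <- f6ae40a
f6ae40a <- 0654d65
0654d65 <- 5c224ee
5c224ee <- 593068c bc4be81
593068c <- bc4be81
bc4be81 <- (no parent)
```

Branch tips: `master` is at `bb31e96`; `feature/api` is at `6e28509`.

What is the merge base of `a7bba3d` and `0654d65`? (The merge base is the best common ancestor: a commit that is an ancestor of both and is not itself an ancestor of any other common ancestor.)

593068c

Ancestors of a7bba3d: {593068c, a7bba3d, bc4be81}.
Ancestors of 0654d65: {0654d65, 593068c, 5c224ee, bc4be81}.
Common ancestors: {593068c, bc4be81}.
Among these, 593068c is not an ancestor of any other common ancestor — it is the merge base.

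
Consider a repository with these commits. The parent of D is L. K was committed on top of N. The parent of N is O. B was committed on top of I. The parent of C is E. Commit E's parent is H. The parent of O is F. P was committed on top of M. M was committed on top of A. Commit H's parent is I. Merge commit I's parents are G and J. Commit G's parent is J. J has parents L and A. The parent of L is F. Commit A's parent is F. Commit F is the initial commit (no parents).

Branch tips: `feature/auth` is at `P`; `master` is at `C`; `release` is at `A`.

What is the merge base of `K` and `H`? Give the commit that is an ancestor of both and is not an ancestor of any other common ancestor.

F

Ancestors of K: {F, K, N, O}.
Ancestors of H: {A, F, G, H, I, J, L}.
Common ancestors: {F}.
The only common ancestor is F, so it is the merge base.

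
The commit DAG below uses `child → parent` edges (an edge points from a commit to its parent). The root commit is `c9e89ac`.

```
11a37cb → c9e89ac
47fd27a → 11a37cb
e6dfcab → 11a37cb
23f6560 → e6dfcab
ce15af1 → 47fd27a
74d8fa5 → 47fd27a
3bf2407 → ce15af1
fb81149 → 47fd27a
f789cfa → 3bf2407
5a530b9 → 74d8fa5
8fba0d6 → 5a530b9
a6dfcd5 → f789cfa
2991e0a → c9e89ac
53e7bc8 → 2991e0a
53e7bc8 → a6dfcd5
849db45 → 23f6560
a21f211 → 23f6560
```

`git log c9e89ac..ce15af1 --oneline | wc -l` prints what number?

3

Reachable from ce15af1: {11a37cb, 47fd27a, c9e89ac, ce15af1}.
Reachable from c9e89ac: {c9e89ac}.
In ce15af1's history but not c9e89ac's: {11a37cb, 47fd27a, ce15af1} — 3 commits.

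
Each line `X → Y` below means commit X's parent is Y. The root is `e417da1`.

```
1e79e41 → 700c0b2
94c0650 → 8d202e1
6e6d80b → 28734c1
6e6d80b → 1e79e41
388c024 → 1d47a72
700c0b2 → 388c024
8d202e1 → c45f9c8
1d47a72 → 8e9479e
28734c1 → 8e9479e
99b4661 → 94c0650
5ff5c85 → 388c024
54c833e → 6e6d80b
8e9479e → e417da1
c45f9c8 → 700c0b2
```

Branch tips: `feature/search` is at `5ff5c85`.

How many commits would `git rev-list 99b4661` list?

9

Walking parent pointers from 99b4661: reachable set = {1d47a72, 388c024, 700c0b2, 8d202e1, 8e9479e, 94c0650, 99b4661, c45f9c8, e417da1}.
That is 9 commits.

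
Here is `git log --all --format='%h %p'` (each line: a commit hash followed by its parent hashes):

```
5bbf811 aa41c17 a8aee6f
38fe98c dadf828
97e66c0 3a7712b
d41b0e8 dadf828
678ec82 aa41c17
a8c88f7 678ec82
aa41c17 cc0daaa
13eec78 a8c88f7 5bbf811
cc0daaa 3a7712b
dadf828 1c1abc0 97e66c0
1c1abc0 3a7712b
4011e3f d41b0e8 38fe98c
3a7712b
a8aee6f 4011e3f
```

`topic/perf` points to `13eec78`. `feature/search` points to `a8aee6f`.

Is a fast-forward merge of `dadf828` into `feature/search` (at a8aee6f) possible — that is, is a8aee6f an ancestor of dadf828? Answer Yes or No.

No

A fast-forward from a8aee6f to dadf828 is possible iff a8aee6f is an ancestor of dadf828.
Ancestors of dadf828: {1c1abc0, 3a7712b, 97e66c0, dadf828}.
a8aee6f is not among them, so fast-forward is not possible.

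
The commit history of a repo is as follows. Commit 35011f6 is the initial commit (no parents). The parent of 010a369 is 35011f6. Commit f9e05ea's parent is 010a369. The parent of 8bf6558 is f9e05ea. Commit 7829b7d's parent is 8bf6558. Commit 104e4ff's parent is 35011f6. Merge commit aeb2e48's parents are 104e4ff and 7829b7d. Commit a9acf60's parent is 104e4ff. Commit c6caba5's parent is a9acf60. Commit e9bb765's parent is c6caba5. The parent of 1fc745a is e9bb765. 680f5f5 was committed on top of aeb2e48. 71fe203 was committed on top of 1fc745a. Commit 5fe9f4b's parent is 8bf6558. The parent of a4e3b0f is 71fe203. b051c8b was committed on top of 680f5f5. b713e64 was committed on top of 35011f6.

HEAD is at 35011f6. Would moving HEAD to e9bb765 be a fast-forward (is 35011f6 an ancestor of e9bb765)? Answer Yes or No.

Yes

A fast-forward from 35011f6 to e9bb765 is possible iff 35011f6 is an ancestor of e9bb765.
Ancestors of e9bb765: {104e4ff, 35011f6, a9acf60, c6caba5, e9bb765}.
35011f6 is among them, so fast-forward is possible.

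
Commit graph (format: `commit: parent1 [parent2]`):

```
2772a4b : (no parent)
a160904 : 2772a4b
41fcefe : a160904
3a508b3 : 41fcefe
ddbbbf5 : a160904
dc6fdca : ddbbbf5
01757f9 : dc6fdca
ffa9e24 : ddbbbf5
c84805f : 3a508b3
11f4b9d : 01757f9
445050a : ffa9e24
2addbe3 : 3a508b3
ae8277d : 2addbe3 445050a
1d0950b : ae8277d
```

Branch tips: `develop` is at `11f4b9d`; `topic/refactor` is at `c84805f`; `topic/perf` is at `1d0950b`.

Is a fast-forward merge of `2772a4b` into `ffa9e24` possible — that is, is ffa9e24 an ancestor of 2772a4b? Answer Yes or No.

No

A fast-forward from ffa9e24 to 2772a4b is possible iff ffa9e24 is an ancestor of 2772a4b.
Ancestors of 2772a4b: {2772a4b}.
ffa9e24 is not among them, so fast-forward is not possible.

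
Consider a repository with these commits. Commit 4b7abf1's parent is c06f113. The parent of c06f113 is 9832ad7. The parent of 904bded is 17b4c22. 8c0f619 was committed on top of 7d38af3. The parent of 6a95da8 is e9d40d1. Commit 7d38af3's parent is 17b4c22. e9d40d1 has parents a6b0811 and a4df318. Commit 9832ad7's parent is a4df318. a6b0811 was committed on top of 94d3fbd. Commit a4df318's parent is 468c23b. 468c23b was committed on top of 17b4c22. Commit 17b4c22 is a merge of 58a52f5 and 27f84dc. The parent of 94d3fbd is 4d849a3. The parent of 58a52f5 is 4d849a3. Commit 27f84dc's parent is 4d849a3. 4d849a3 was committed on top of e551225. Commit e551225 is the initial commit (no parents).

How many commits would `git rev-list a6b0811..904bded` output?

Reachable from 904bded: {17b4c22, 27f84dc, 4d849a3, 58a52f5, 904bded, e551225}.
Reachable from a6b0811: {4d849a3, 94d3fbd, a6b0811, e551225}.
In 904bded's history but not a6b0811's: {17b4c22, 27f84dc, 58a52f5, 904bded} — 4 commits.

4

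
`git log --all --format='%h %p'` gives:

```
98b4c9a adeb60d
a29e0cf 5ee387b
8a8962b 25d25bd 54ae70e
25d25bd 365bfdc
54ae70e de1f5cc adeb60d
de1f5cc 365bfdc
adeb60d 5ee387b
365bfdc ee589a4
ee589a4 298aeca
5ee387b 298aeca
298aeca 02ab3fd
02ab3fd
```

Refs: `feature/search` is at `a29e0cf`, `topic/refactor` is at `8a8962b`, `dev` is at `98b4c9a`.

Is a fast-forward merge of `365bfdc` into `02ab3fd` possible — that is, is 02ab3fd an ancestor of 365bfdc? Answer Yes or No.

A fast-forward from 02ab3fd to 365bfdc is possible iff 02ab3fd is an ancestor of 365bfdc.
Ancestors of 365bfdc: {02ab3fd, 298aeca, 365bfdc, ee589a4}.
02ab3fd is among them, so fast-forward is possible.

Yes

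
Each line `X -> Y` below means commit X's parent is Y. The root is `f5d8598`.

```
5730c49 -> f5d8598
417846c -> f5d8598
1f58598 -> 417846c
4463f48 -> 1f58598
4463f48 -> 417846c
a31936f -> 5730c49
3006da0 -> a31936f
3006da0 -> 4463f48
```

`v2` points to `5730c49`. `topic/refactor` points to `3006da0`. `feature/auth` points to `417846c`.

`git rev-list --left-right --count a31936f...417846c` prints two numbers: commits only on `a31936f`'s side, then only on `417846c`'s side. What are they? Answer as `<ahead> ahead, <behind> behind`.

Reachable from a31936f: {5730c49, a31936f, f5d8598}.
Reachable from 417846c: {417846c, f5d8598}.
Only in a31936f's history (ahead): {5730c49, a31936f} — 2.
Only in 417846c's history (behind): {417846c} — 1.

2 ahead, 1 behind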